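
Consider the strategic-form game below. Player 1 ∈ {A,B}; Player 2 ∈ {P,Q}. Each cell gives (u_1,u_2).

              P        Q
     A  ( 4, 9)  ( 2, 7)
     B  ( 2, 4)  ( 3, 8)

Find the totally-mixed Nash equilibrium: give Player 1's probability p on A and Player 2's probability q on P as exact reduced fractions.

P1 indiff ⇒ q·4+(1-q)·2 = q·2+(1-q)·3 ⇒ q(2) = (1-q)(1) ⇒ q = 1/3
P2 indiff ⇒ p·9+(1-p)·4 = p·7+(1-p)·8 ⇒ p(2) = (1-p)(4) ⇒ p = 2/3

P1 mixes 2/3 on A; P2 mixes 1/3 on P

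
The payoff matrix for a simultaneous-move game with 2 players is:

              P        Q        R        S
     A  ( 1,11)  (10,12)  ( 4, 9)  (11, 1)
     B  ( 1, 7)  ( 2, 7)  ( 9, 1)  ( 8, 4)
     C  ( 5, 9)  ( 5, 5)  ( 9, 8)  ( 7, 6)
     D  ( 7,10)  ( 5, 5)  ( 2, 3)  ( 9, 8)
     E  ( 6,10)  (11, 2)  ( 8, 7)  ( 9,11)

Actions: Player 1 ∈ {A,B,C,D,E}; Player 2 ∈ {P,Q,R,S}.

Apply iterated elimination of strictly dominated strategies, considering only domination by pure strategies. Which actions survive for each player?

Remaining: P1:{A,D,E} P2:{P,Q,S}

P2 drop R (P beats it: A:11>9 B:7>1 C:9>8 D:10>3 E:10>7)
P1 drop B (D beats it: P:7>1 Q:5>2 S:9>8)
P1 drop C (E beats it: P:6>5 Q:11>5 S:9>7)
P1→{A,D,E} P2→{P,Q,S}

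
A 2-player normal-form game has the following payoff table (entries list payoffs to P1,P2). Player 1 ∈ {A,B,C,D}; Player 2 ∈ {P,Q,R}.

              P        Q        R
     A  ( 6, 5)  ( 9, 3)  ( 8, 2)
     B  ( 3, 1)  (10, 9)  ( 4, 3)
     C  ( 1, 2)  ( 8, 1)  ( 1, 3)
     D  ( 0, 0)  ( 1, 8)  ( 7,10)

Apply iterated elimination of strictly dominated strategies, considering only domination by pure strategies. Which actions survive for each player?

P1 drop C (A beats it: P:6>1 Q:9>8 R:8>1)
P1 drop D (A beats it: P:6>0 Q:9>1 R:8>7)
P2 drop R (Q beats it: A:3>2 B:9>3)
P1→{A,B} P2→{P,Q}

Survivors P1:{A,B} P2:{P,Q}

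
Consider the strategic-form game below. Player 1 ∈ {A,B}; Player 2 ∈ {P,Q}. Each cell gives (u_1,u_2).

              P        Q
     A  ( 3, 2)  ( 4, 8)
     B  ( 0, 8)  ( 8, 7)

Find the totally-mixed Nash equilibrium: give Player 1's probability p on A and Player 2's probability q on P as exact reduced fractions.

P1 indiff ⇒ q·3+(1-q)·4 = q·0+(1-q)·8 ⇒ q(3) = (1-q)(4) ⇒ q = 4/7
P2 indiff ⇒ p·2+(1-p)·8 = p·8+(1-p)·7 ⇒ p(-6) = (1-p)(-1) ⇒ p = 1/7

P1 mixes 1/7 on A; P2 mixes 4/7 on P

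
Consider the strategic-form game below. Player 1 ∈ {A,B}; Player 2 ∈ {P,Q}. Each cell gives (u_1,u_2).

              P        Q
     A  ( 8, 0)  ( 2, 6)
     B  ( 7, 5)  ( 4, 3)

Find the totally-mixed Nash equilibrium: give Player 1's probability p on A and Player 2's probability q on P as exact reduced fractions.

P1 mixes 1/4 on A; P2 mixes 2/3 on P

P1 indiff ⇒ q·8+(1-q)·2 = q·7+(1-q)·4 ⇒ q(1) = (1-q)(2) ⇒ q = 2/3
P2 indiff ⇒ p·0+(1-p)·5 = p·6+(1-p)·3 ⇒ p(-6) = (1-p)(-2) ⇒ p = 1/4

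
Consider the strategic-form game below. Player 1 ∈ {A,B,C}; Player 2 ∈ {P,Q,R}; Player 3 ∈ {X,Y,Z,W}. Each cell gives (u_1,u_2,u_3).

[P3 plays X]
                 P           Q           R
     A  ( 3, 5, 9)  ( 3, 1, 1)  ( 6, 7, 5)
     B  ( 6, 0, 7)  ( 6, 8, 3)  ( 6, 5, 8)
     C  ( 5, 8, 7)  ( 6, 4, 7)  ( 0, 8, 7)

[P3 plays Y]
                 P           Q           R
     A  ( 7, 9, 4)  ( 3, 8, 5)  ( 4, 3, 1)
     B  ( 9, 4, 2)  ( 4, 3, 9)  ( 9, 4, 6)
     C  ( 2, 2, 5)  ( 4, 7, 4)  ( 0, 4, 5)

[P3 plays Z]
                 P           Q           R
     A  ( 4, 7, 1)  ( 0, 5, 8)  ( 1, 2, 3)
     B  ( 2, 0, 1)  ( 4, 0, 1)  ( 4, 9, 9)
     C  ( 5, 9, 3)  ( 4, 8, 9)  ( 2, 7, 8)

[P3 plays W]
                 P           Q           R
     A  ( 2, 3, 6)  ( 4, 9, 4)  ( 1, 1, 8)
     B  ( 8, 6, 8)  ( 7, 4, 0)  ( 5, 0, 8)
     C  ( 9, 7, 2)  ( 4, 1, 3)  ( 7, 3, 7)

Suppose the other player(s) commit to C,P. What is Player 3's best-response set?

P3 best: {X}

u_3(X vs C,P) = 7
u_3(Y vs C,P) = 5
u_3(Z vs C,P) = 3
u_3(W vs C,P) = 2
max payoff 7 at {X}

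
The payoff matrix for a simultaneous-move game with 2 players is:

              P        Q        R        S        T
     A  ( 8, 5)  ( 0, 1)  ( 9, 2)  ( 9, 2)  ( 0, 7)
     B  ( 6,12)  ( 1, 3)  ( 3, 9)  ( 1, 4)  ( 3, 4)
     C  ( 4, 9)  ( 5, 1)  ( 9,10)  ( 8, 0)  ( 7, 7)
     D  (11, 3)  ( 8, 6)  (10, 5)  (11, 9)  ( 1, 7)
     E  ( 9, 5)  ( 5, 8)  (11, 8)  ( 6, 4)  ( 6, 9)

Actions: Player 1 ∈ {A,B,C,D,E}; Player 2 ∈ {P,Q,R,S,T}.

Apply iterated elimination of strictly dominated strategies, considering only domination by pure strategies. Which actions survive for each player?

P1 drop A (D beats it: P:11>8 Q:8>0 R:10>9 S:11>9 T:1>0)
P1 drop B (E beats it: P:9>6 Q:5>1 R:11>3 S:6>1 T:6>3)
P2 drop P (R beats it: C:10>9 D:5>3 E:8>5)
P2 drop Q (T beats it: C:7>1 D:7>6 E:9>8)
P1→{C,D,E} P2→{R,S,T}

IESDS → P1:{C,D,E} P2:{R,S,T}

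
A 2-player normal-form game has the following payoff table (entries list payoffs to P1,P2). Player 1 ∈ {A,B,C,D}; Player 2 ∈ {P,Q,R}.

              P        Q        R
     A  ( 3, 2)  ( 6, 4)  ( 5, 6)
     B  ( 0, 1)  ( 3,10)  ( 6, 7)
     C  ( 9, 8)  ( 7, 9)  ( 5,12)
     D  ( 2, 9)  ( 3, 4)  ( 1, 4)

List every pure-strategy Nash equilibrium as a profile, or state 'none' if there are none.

(A,P): not NE [P1→C gives 9>3; P2→R gives 6>2]
(A,Q): not NE [P1→C gives 7>6; P2→R gives 6>4]
(A,R): not NE [P1→B gives 6>5]
(B,P): not NE [P1→C gives 9>0; P2→Q gives 10>1]
(B,Q): not NE [P1→C gives 7>3]
(B,R): not NE [P2→Q gives 10>7]
(C,P): not NE [P2→R gives 12>8]
(C,Q): not NE [P2→R gives 12>9]
(C,R): not NE [P1→B gives 6>5]
(D,P): not NE [P1→C gives 9>2]
(D,Q): not NE [P1→C gives 7>3; P2→P gives 9>4]
(D,R): not NE [P1→B gives 6>1; P2→P gives 9>4]

PSNE: ∅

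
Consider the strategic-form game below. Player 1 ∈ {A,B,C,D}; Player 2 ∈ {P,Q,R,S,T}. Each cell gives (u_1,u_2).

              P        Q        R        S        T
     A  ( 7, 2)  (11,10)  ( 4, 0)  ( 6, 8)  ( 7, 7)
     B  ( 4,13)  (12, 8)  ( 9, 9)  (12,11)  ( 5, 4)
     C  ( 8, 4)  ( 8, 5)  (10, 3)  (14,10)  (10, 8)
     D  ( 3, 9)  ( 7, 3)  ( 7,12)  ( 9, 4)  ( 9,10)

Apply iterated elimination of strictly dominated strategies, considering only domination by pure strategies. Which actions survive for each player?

P1 drop D (C beats it: P:8>3 Q:8>7 R:10>7 S:14>9 T:10>9)
P2 drop R (P beats it: A:2>0 B:13>9 C:4>3)
P2 drop T (S beats it: A:8>7 B:11>4 C:10>8)
P1→{A,B,C} P2→{P,Q,S}

IESDS → P1:{A,B,C} P2:{P,Q,S}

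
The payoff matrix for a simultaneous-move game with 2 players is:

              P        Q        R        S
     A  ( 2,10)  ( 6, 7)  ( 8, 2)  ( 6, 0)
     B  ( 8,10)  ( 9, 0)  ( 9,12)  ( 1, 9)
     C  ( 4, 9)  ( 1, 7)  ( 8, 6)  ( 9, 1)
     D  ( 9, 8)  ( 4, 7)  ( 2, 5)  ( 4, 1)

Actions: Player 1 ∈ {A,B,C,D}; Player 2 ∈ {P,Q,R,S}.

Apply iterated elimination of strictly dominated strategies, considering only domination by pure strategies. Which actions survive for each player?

P2 drop Q (P beats it: A:10>7 B:10>0 C:9>7 D:8>7)
P2 drop S (P beats it: A:10>0 B:10>9 C:9>1 D:8>1)
P1 drop A (B beats it: P:8>2 R:9>8)
P1 drop C (B beats it: P:8>4 R:9>8)
P1→{B,D} P2→{P,R}

IESDS → P1:{B,D} P2:{P,R}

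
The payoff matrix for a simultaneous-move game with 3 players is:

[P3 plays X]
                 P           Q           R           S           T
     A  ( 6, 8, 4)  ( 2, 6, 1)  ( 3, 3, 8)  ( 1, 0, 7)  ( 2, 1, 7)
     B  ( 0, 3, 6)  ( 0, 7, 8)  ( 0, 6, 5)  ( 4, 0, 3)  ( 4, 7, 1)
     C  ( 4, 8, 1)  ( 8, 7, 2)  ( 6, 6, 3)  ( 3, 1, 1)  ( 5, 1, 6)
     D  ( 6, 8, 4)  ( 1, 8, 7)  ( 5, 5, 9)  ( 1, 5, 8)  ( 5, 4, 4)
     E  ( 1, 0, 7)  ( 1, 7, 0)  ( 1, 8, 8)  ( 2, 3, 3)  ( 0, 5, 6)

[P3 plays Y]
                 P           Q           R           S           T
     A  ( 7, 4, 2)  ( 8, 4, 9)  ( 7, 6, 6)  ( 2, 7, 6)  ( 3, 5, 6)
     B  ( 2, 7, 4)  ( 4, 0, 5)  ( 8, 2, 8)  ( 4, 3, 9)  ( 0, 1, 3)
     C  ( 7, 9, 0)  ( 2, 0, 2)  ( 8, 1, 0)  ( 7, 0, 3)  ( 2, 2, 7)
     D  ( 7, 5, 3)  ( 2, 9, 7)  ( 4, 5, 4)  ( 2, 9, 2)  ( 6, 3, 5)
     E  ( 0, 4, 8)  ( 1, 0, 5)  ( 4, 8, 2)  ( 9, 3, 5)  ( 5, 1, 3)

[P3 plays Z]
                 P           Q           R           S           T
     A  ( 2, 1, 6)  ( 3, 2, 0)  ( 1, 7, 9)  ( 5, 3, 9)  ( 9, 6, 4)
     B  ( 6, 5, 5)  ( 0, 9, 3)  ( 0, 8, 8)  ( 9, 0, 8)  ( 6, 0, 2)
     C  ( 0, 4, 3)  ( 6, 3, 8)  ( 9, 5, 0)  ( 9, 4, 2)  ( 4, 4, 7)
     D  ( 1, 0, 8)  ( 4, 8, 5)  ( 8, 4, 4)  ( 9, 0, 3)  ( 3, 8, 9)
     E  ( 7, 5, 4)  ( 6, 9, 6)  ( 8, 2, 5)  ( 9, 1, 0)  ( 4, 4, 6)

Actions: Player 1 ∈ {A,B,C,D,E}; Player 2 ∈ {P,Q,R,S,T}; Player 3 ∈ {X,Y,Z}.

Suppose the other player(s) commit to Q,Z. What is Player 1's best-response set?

argmax u_1 = {C,E}

u_1(A vs Q,Z) = 3
u_1(B vs Q,Z) = 0
u_1(C vs Q,Z) = 6
u_1(D vs Q,Z) = 4
u_1(E vs Q,Z) = 6
max payoff 6 at {C,E}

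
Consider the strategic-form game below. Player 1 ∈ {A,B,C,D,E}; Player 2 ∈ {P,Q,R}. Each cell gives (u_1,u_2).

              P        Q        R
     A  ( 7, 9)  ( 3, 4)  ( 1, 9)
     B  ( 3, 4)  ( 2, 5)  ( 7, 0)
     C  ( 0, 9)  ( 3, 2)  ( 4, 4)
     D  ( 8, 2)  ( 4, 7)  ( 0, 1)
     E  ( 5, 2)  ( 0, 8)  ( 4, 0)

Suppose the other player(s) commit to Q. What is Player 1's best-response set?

BR_1 = {D}

u_1(A vs Q) = 3
u_1(B vs Q) = 2
u_1(C vs Q) = 3
u_1(D vs Q) = 4
u_1(E vs Q) = 0
max payoff 4 at {D}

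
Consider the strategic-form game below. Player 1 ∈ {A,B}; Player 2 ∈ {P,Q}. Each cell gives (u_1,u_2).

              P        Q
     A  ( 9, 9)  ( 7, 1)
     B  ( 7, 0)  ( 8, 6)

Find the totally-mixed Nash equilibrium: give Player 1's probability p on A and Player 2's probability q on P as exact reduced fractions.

P1 indiff ⇒ q·9+(1-q)·7 = q·7+(1-q)·8 ⇒ q(2) = (1-q)(1) ⇒ q = 1/3
P2 indiff ⇒ p·9+(1-p)·0 = p·1+(1-p)·6 ⇒ p(8) = (1-p)(6) ⇒ p = 3/7

(p,q) = (3/7, 1/3)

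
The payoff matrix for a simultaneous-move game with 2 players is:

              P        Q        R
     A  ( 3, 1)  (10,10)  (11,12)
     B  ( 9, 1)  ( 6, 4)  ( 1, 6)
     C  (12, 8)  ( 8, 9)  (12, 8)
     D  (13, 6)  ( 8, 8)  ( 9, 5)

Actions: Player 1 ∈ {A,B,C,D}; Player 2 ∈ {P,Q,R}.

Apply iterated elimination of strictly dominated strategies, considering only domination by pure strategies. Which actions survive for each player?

Survivors P1:{A,C} P2:{Q,R}

P1 drop B (C beats it: P:12>9 Q:8>6 R:12>1)
P2 drop P (Q beats it: A:10>1 C:9>8 D:8>6)
P1 drop D (A beats it: Q:10>8 R:11>9)
P1→{A,C} P2→{Q,R}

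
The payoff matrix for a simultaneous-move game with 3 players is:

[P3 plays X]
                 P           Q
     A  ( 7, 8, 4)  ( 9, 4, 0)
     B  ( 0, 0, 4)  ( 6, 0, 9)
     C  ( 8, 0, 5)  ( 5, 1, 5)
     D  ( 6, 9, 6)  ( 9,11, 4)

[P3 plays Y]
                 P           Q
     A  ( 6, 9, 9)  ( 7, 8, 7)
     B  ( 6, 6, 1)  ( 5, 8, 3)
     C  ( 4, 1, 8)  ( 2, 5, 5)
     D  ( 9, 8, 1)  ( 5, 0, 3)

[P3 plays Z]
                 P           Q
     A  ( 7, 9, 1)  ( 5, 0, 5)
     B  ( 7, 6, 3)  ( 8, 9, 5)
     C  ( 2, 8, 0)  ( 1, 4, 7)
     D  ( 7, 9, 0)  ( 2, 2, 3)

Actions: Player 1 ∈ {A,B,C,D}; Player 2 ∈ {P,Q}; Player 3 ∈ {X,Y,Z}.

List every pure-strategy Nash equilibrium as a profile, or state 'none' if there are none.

(A,P,X): not NE [P1→C gives 8>7; P3→Y gives 9>4]
(A,P,Y): not NE [P1→D gives 9>6]
(A,P,Z): not NE [P3→Y gives 9>1]
(A,Q,X): not NE [P2→P gives 8>4; P3→Y gives 7>0]
(A,Q,Y): not NE [P2→P gives 9>8]
(A,Q,Z): not NE [P1→B gives 8>5; P2→P gives 9>0; P3→Y gives 7>5]
(B,P,X): not NE [P1→C gives 8>0]
(B,P,Y): not NE [P1→D gives 9>6; P2→Q gives 8>6; P3→X gives 4>1]
(B,P,Z): not NE [P2→Q gives 9>6; P3→X gives 4>3]
(B,Q,X): not NE [P1→D gives 9>6]
(B,Q,Y): not NE [P1→A gives 7>5; P3→X gives 9>3]
(B,Q,Z): not NE [P3→X gives 9>5]
(C,P,X): not NE [P2→Q gives 1>0; P3→Y gives 8>5]
(C,P,Y): not NE [P1→D gives 9>4; P2→Q gives 5>1]
(C,P,Z): not NE [P1→D gives 7>2; P3→Y gives 8>0]
(C,Q,X): not NE [P1→D gives 9>5; P3→Z gives 7>5]
(C,Q,Y): not NE [P1→A gives 7>2; P3→Z gives 7>5]
(C,Q,Z): not NE [P1→B gives 8>1; P2→P gives 8>4]
(D,P,X): not NE [P1→C gives 8>6; P2→Q gives 11>9]
(D,P,Y): not NE [P3→X gives 6>1]
(D,P,Z): not NE [P3→X gives 6>0]
(D,Q,X): NE
(D,Q,Y): not NE [P1→A gives 7>5; P2→P gives 8>0; P3→X gives 4>3]
(D,Q,Z): not NE [P1→B gives 8>2; P2→P gives 9>2; P3→X gives 4>3]

NE set: (D,Q,X)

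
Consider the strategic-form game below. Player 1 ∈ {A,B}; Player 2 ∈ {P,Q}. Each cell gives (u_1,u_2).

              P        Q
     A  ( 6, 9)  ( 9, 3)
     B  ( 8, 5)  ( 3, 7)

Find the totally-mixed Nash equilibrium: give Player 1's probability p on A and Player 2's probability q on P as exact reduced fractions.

P1 indiff ⇒ q·6+(1-q)·9 = q·8+(1-q)·3 ⇒ q(-2) = (1-q)(-6) ⇒ q = 3/4
P2 indiff ⇒ p·9+(1-p)·5 = p·3+(1-p)·7 ⇒ p(6) = (1-p)(2) ⇒ p = 1/4

p=1/4, q=3/4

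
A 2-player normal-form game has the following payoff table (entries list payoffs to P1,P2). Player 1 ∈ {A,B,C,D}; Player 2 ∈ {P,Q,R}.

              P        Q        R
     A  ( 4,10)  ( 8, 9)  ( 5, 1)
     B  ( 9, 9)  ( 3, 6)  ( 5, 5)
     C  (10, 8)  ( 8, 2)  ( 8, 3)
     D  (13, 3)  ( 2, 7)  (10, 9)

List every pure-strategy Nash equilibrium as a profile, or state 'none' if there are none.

PSNE = {(D,R)}

(A,P): not NE [P1→D gives 13>4]
(A,Q): not NE [P2→P gives 10>9]
(A,R): not NE [P1→D gives 10>5; P2→P gives 10>1]
(B,P): not NE [P1→D gives 13>9]
(B,Q): not NE [P1→C gives 8>3; P2→P gives 9>6]
(B,R): not NE [P1→D gives 10>5; P2→P gives 9>5]
(C,P): not NE [P1→D gives 13>10]
(C,Q): not NE [P2→P gives 8>2]
(C,R): not NE [P1→D gives 10>8; P2→P gives 8>3]
(D,P): not NE [P2→R gives 9>3]
(D,Q): not NE [P1→C gives 8>2; P2→R gives 9>7]
(D,R): NE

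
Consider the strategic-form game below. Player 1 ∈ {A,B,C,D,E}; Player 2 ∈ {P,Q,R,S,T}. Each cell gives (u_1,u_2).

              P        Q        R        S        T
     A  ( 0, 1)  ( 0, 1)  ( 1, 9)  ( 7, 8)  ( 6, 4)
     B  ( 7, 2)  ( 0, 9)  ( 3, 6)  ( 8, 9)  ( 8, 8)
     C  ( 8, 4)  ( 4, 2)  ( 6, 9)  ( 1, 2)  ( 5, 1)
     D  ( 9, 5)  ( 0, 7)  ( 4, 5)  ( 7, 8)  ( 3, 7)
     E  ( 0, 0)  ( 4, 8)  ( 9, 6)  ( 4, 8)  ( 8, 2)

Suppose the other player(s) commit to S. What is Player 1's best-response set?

u_1(A vs S) = 7
u_1(B vs S) = 8
u_1(C vs S) = 1
u_1(D vs S) = 7
u_1(E vs S) = 4
max payoff 8 at {B}

argmax u_1 = {B}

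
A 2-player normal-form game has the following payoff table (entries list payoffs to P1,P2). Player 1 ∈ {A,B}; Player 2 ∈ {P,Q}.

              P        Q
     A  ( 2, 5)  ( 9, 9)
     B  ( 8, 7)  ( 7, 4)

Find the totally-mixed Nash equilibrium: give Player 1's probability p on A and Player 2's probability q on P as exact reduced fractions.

P1 indiff ⇒ q·2+(1-q)·9 = q·8+(1-q)·7 ⇒ q(-6) = (1-q)(-2) ⇒ q = 1/4
P2 indiff ⇒ p·5+(1-p)·7 = p·9+(1-p)·4 ⇒ p(-4) = (1-p)(-3) ⇒ p = 3/7

P1 mixes 3/7 on A; P2 mixes 1/4 on P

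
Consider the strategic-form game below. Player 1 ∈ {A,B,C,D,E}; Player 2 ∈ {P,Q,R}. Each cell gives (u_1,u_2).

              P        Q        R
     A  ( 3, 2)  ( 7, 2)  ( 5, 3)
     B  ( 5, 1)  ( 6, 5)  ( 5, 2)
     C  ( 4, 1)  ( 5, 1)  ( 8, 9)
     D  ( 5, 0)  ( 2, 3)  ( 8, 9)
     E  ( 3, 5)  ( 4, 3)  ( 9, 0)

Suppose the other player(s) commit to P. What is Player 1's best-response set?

BR_1 = {B,D}

u_1(A vs P) = 3
u_1(B vs P) = 5
u_1(C vs P) = 4
u_1(D vs P) = 5
u_1(E vs P) = 3
max payoff 5 at {B,D}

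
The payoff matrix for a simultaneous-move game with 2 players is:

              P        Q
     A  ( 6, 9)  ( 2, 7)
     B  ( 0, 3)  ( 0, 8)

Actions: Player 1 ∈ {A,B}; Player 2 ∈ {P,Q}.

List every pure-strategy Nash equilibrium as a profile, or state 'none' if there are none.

(A,P): NE
(A,Q): not NE [P2→P gives 9>7]
(B,P): not NE [P1→A gives 6>0; P2→Q gives 8>3]
(B,Q): not NE [P1→A gives 2>0]

NE set: (A,P)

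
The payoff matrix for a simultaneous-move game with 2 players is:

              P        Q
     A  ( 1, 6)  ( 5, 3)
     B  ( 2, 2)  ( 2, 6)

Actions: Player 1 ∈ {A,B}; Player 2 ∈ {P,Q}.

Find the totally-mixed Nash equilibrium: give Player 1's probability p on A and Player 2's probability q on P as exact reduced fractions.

p=4/7, q=3/4

P1 indiff ⇒ q·1+(1-q)·5 = q·2+(1-q)·2 ⇒ q(-1) = (1-q)(-3) ⇒ q = 3/4
P2 indiff ⇒ p·6+(1-p)·2 = p·3+(1-p)·6 ⇒ p(3) = (1-p)(4) ⇒ p = 4/7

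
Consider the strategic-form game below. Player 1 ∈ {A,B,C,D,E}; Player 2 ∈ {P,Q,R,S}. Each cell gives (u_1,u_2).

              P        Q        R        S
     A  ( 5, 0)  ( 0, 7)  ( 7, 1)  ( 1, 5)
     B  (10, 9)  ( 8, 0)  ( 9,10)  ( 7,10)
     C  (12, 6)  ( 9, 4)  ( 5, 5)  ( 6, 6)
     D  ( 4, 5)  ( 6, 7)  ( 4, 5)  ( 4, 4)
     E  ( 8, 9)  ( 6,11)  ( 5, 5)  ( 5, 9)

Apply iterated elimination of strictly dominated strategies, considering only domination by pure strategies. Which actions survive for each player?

Survivors P1:{B,C} P2:{P,R,S}

P1 drop A (B beats it: P:10>5 Q:8>0 R:9>7 S:7>1)
P1 drop D (B beats it: P:10>4 Q:8>6 R:9>4 S:7>4)
P1 drop E (B beats it: P:10>8 Q:8>6 R:9>5 S:7>5)
P2 drop Q (P beats it: B:9>0 C:6>4)
P1→{B,C} P2→{P,R,S}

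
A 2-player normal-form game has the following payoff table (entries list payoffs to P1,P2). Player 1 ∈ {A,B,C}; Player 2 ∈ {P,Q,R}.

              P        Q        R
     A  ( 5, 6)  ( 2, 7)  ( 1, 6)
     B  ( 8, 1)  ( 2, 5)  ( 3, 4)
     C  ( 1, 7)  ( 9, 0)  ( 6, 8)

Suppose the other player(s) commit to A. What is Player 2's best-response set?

u_2(P vs A) = 6
u_2(Q vs A) = 7
u_2(R vs A) = 6
max payoff 7 at {Q}

P2 best: {Q}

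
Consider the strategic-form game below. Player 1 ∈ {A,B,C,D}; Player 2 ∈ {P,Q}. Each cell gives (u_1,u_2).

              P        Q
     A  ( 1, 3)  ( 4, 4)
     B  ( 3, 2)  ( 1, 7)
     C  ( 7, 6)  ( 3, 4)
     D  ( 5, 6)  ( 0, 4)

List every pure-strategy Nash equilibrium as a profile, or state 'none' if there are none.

(A,P): not NE [P1→C gives 7>1; P2→Q gives 4>3]
(A,Q): NE
(B,P): not NE [P1→C gives 7>3; P2→Q gives 7>2]
(B,Q): not NE [P1→A gives 4>1]
(C,P): NE
(C,Q): not NE [P1→A gives 4>3; P2→P gives 6>4]
(D,P): not NE [P1→C gives 7>5]
(D,Q): not NE [P1→A gives 4>0; P2→P gives 6>4]

Nash profiles: (A,Q), (C,P)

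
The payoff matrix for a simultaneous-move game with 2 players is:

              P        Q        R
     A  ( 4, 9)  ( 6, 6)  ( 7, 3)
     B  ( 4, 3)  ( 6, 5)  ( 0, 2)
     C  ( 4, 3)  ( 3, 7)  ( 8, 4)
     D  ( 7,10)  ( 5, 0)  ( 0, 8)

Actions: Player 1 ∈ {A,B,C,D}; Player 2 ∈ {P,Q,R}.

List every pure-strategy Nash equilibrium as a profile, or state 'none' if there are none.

PSNE = {(B,Q), (D,P)}

(A,P): not NE [P1→D gives 7>4]
(A,Q): not NE [P2→P gives 9>6]
(A,R): not NE [P1→C gives 8>7; P2→P gives 9>3]
(B,P): not NE [P1→D gives 7>4; P2→Q gives 5>3]
(B,Q): NE
(B,R): not NE [P1→C gives 8>0; P2→Q gives 5>2]
(C,P): not NE [P1→D gives 7>4; P2→Q gives 7>3]
(C,Q): not NE [P1→B gives 6>3]
(C,R): not NE [P2→Q gives 7>4]
(D,P): NE
(D,Q): not NE [P1→B gives 6>5; P2→P gives 10>0]
(D,R): not NE [P1→C gives 8>0; P2→P gives 10>8]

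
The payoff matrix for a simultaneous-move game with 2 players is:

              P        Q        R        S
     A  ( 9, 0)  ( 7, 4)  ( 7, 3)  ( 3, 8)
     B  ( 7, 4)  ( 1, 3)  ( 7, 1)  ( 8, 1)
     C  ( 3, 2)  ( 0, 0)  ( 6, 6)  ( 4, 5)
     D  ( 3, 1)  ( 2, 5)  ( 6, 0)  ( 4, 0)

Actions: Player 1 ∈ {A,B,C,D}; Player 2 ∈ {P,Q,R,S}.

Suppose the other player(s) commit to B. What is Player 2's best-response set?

BR_2 = {P}

u_2(P vs B) = 4
u_2(Q vs B) = 3
u_2(R vs B) = 1
u_2(S vs B) = 1
max payoff 4 at {P}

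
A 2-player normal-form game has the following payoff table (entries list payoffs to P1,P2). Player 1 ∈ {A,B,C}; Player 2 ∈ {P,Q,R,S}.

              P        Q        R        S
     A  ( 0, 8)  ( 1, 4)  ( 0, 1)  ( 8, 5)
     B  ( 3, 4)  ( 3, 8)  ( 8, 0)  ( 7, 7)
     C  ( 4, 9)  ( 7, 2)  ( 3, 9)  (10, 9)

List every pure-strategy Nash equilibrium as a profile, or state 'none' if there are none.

NE set: (C,P), (C,S)

(A,P): not NE [P1→C gives 4>0]
(A,Q): not NE [P1→C gives 7>1; P2→P gives 8>4]
(A,R): not NE [P1→B gives 8>0; P2→P gives 8>1]
(A,S): not NE [P1→C gives 10>8; P2→P gives 8>5]
(B,P): not NE [P1→C gives 4>3; P2→Q gives 8>4]
(B,Q): not NE [P1→C gives 7>3]
(B,R): not NE [P2→Q gives 8>0]
(B,S): not NE [P1→C gives 10>7; P2→Q gives 8>7]
(C,P): NE
(C,Q): not NE [P2→S gives 9>2]
(C,R): not NE [P1→B gives 8>3]
(C,S): NE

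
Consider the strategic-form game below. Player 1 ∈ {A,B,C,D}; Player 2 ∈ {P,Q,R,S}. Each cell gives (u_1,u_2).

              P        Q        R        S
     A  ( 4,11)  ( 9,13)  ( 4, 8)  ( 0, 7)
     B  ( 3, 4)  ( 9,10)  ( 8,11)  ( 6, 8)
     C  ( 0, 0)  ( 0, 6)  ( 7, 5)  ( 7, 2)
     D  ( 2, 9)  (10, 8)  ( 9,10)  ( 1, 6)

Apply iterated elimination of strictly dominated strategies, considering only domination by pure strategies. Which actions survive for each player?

P2 drop S (Q beats it: A:13>7 B:10>8 C:6>2 D:8>6)
P1 drop C (B beats it: P:3>0 Q:9>0 R:8>7)
P1→{A,B,D} P2→{P,Q,R}

IESDS → P1:{A,B,D} P2:{P,Q,R}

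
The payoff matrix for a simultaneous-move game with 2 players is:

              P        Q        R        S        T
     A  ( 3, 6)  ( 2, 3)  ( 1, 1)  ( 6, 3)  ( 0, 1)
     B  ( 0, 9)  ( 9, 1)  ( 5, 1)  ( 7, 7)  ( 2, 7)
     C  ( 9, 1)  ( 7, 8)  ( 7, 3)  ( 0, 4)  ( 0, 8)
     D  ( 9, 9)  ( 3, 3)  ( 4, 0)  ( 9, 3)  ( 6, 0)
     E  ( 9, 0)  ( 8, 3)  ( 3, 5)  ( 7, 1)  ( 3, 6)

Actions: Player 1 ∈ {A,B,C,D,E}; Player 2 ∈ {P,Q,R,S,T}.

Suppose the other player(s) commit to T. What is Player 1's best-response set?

u_1(A vs T) = 0
u_1(B vs T) = 2
u_1(C vs T) = 0
u_1(D vs T) = 6
u_1(E vs T) = 3
max payoff 6 at {D}

argmax u_1 = {D}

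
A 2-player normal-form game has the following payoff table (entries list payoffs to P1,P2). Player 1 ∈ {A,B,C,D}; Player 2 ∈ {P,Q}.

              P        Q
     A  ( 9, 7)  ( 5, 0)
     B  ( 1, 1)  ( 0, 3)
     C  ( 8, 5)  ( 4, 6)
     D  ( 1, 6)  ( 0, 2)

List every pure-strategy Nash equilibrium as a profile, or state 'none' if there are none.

(A,P): NE
(A,Q): not NE [P2→P gives 7>0]
(B,P): not NE [P1→A gives 9>1; P2→Q gives 3>1]
(B,Q): not NE [P1→A gives 5>0]
(C,P): not NE [P1→A gives 9>8; P2→Q gives 6>5]
(C,Q): not NE [P1→A gives 5>4]
(D,P): not NE [P1→A gives 9>1]
(D,Q): not NE [P1→A gives 5>0; P2→P gives 6>2]

NE set: (A,P)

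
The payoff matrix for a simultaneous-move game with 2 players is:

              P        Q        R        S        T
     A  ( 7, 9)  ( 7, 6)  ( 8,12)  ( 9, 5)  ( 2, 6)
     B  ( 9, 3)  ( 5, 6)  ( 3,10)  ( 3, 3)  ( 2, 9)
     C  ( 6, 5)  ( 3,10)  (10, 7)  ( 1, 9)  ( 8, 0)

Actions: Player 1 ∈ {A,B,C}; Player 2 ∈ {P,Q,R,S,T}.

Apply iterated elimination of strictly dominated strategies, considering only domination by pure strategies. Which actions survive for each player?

IESDS → P1:{A,C} P2:{Q,R}

P2 drop P (R beats it: A:12>9 B:10>3 C:7>5)
P2 drop S (Q beats it: A:6>5 B:6>3 C:10>9)
P2 drop T (R beats it: A:12>6 B:10>9 C:7>0)
P1 drop B (A beats it: Q:7>5 R:8>3)
P1→{A,C} P2→{Q,R}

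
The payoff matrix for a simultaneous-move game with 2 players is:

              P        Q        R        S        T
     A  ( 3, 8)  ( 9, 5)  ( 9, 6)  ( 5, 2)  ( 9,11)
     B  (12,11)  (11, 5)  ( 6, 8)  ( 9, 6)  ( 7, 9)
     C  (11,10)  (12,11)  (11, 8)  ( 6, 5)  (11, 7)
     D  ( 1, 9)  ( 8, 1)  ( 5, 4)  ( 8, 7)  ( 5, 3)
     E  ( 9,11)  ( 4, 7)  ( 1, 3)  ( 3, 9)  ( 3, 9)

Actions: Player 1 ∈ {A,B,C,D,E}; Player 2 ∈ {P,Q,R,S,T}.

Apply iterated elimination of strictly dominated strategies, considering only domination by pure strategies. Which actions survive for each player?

P1 drop A (C beats it: P:11>3 Q:12>9 R:11>9 S:6>5 T:11>9)
P1 drop D (B beats it: P:12>1 Q:11>8 R:6>5 S:9>8 T:7>5)
P1 drop E (B beats it: P:12>9 Q:11>4 R:6>1 S:9>3 T:7>3)
P2 drop R (P beats it: B:11>8 C:10>8)
P2 drop S (P beats it: B:11>6 C:10>5)
P2 drop T (P beats it: B:11>9 C:10>7)
P1→{B,C} P2→{P,Q}

IESDS → P1:{B,C} P2:{P,Q}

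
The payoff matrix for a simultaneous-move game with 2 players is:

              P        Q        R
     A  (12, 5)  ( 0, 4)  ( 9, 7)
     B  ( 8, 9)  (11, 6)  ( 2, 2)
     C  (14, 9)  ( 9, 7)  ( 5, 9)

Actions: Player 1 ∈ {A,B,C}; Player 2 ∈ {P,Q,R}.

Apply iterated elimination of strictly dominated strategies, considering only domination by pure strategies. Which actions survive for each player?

Survivors P1:{A,C} P2:{P,R}

P2 drop Q (P beats it: A:5>4 B:9>6 C:9>7)
P1 drop B (A beats it: P:12>8 R:9>2)
P1→{A,C} P2→{P,R}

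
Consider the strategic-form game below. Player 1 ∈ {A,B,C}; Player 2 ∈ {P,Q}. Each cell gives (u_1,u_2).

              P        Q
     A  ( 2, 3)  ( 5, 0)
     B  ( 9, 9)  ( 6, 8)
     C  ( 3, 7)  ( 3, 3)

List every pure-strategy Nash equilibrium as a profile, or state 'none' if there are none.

(A,P): not NE [P1→B gives 9>2]
(A,Q): not NE [P1→B gives 6>5; P2→P gives 3>0]
(B,P): NE
(B,Q): not NE [P2→P gives 9>8]
(C,P): not NE [P1→B gives 9>3]
(C,Q): not NE [P1→B gives 6>3; P2→P gives 7>3]

NE set: (B,P)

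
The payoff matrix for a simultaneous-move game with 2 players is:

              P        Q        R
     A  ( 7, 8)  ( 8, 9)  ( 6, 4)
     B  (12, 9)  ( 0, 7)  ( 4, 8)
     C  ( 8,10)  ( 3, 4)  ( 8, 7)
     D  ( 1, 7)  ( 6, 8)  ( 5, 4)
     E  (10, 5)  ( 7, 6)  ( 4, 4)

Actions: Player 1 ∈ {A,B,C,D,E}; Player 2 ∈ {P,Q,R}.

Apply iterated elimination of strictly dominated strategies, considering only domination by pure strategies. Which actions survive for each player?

P1 drop D (A beats it: P:7>1 Q:8>6 R:6>5)
P2 drop R (P beats it: A:8>4 B:9>8 C:10>7 E:5>4)
P1 drop C (E beats it: P:10>8 Q:7>3)
P1→{A,B,E} P2→{P,Q}

IESDS → P1:{A,B,E} P2:{P,Q}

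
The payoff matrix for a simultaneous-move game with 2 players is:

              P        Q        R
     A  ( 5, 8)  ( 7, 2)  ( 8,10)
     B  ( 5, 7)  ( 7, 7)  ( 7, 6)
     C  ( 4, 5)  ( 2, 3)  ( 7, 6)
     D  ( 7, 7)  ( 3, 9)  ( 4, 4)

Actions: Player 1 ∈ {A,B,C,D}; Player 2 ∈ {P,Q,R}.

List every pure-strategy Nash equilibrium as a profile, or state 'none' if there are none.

(A,P): not NE [P1→D gives 7>5; P2→R gives 10>8]
(A,Q): not NE [P2→R gives 10>2]
(A,R): NE
(B,P): not NE [P1→D gives 7>5]
(B,Q): NE
(B,R): not NE [P1→A gives 8>7; P2→Q gives 7>6]
(C,P): not NE [P1→D gives 7>4; P2→R gives 6>5]
(C,Q): not NE [P1→B gives 7>2; P2→R gives 6>3]
(C,R): not NE [P1→A gives 8>7]
(D,P): not NE [P2→Q gives 9>7]
(D,Q): not NE [P1→B gives 7>3]
(D,R): not NE [P1→A gives 8>4; P2→Q gives 9>4]

Nash profiles: (A,R), (B,Q)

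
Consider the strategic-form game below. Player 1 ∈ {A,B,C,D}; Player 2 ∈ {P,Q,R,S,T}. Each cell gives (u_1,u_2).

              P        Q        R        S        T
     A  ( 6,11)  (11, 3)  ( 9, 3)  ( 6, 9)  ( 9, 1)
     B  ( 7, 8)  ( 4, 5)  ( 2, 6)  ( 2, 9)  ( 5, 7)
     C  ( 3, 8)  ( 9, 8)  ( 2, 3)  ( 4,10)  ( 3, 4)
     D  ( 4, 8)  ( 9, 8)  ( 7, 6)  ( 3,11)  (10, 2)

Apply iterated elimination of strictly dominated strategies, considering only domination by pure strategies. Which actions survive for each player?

IESDS → P1:{A,B} P2:{P,S}

P1 drop C (A beats it: P:6>3 Q:11>9 R:9>2 S:6>4 T:9>3)
P2 drop Q (S beats it: A:9>3 B:9>5 D:11>8)
P2 drop R (P beats it: A:11>3 B:8>6 D:8>6)
P2 drop T (P beats it: A:11>1 B:8>7 D:8>2)
P1 drop D (A beats it: P:6>4 S:6>3)
P1→{A,B} P2→{P,S}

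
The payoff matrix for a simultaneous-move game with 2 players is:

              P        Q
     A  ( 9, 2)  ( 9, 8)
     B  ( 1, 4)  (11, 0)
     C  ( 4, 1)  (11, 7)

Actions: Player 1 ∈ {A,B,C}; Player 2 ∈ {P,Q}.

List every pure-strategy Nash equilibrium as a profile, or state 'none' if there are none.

(A,P): not NE [P2→Q gives 8>2]
(A,Q): not NE [P1→C gives 11>9]
(B,P): not NE [P1→A gives 9>1]
(B,Q): not NE [P2→P gives 4>0]
(C,P): not NE [P1→A gives 9>4; P2→Q gives 7>1]
(C,Q): NE

Nash profiles: (C,Q)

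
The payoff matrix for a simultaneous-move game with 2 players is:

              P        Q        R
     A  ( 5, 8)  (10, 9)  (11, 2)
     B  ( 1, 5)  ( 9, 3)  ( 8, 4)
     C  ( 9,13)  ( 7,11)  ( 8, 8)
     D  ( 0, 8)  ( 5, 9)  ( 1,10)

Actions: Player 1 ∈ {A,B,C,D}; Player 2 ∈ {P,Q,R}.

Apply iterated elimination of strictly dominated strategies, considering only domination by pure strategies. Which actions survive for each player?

Remaining: P1:{A,C} P2:{P,Q}

P1 drop B (A beats it: P:5>1 Q:10>9 R:11>8)
P1 drop D (A beats it: P:5>0 Q:10>5 R:11>1)
P2 drop R (P beats it: A:8>2 C:13>8)
P1→{A,C} P2→{P,Q}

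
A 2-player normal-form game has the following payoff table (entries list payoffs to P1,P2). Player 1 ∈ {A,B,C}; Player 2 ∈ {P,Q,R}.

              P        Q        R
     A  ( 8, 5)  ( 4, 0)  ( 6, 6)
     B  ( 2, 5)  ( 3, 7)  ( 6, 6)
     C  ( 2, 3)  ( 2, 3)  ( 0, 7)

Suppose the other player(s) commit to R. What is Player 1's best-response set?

u_1(A vs R) = 6
u_1(B vs R) = 6
u_1(C vs R) = 0
max payoff 6 at {A,B}

P1 best: {A,B}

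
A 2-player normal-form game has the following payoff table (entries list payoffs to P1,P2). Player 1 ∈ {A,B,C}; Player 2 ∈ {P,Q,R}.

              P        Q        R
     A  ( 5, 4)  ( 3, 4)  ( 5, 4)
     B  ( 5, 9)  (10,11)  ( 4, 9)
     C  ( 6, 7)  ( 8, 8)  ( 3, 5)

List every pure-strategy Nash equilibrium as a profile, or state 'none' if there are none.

PSNE = {(A,R), (B,Q)}

(A,P): not NE [P1→C gives 6>5]
(A,Q): not NE [P1→B gives 10>3]
(A,R): NE
(B,P): not NE [P1→C gives 6>5; P2→Q gives 11>9]
(B,Q): NE
(B,R): not NE [P1→A gives 5>4; P2→Q gives 11>9]
(C,P): not NE [P2→Q gives 8>7]
(C,Q): not NE [P1→B gives 10>8]
(C,R): not NE [P1→A gives 5>3; P2→Q gives 8>5]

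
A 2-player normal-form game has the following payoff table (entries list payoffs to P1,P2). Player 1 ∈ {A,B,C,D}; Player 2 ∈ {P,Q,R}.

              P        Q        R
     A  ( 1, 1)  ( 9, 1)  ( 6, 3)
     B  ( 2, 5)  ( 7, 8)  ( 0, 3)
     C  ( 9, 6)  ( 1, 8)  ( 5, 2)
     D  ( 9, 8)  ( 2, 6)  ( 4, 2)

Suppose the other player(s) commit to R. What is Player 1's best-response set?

argmax u_1 = {A}

u_1(A vs R) = 6
u_1(B vs R) = 0
u_1(C vs R) = 5
u_1(D vs R) = 4
max payoff 6 at {A}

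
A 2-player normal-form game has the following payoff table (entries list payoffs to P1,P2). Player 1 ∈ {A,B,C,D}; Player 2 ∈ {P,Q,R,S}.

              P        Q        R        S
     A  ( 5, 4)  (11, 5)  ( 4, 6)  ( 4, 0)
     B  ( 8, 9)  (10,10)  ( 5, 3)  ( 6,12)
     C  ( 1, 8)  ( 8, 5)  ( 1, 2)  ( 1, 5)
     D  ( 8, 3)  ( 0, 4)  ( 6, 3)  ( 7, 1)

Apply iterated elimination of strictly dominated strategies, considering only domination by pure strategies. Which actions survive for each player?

Survivors P1:{A,B,D} P2:{Q,R,S}

P1 drop C (A beats it: P:5>1 Q:11>8 R:4>1 S:4>1)
P2 drop P (Q beats it: A:5>4 B:10>9 D:4>3)
P1→{A,B,D} P2→{Q,R,S}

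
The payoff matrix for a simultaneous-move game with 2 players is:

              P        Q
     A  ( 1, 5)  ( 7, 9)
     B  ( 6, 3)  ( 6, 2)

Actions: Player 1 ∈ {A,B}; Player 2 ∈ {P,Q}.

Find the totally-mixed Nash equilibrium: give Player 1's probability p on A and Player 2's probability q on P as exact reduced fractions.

P1 indiff ⇒ q·1+(1-q)·7 = q·6+(1-q)·6 ⇒ q(-5) = (1-q)(-1) ⇒ q = 1/6
P2 indiff ⇒ p·5+(1-p)·3 = p·9+(1-p)·2 ⇒ p(-4) = (1-p)(-1) ⇒ p = 1/5

p=1/5, q=1/6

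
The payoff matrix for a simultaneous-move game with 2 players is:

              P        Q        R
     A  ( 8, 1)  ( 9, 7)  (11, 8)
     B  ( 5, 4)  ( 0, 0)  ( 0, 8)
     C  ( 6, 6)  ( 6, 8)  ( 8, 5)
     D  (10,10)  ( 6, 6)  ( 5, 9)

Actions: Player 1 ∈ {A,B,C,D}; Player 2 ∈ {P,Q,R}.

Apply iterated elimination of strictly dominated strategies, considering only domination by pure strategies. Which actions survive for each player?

P1 drop B (A beats it: P:8>5 Q:9>0 R:11>0)
P1 drop C (A beats it: P:8>6 Q:9>6 R:11>8)
P2 drop Q (R beats it: A:8>7 D:9>6)
P1→{A,D} P2→{P,R}

IESDS → P1:{A,D} P2:{P,R}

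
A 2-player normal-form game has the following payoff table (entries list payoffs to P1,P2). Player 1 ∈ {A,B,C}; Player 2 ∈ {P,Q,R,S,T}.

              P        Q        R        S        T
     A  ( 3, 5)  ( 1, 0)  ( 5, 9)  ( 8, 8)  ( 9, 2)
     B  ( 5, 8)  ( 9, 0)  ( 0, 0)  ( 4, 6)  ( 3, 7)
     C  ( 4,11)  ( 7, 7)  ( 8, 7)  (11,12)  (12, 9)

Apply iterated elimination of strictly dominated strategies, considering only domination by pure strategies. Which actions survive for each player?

P1 drop A (C beats it: P:4>3 Q:7>1 R:8>5 S:11>8 T:12>9)
P2 drop Q (P beats it: B:8>0 C:11>7)
P2 drop R (P beats it: B:8>0 C:11>7)
P2 drop T (P beats it: B:8>7 C:11>9)
P1→{B,C} P2→{P,S}

Remaining: P1:{B,C} P2:{P,S}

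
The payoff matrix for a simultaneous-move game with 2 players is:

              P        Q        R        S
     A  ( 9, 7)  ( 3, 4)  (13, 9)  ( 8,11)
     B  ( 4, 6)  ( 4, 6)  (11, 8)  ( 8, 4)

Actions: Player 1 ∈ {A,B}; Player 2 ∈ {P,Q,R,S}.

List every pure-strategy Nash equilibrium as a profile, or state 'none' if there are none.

Nash profiles: (A,S)

(A,P): not NE [P2→S gives 11>7]
(A,Q): not NE [P1→B gives 4>3; P2→S gives 11>4]
(A,R): not NE [P2→S gives 11>9]
(A,S): NE
(B,P): not NE [P1→A gives 9>4; P2→R gives 8>6]
(B,Q): not NE [P2→R gives 8>6]
(B,R): not NE [P1→A gives 13>11]
(B,S): not NE [P2→R gives 8>4]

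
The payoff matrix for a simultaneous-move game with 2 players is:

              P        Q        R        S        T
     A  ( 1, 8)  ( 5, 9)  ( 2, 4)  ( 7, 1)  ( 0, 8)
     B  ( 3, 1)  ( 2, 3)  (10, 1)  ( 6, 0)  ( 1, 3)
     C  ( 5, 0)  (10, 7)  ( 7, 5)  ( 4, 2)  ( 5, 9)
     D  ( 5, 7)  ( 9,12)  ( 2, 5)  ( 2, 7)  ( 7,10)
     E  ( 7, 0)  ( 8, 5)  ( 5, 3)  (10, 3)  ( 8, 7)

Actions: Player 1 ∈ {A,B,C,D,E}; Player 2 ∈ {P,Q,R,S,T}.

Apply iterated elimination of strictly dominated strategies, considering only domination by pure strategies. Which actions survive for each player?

P1 drop A (E beats it: P:7>1 Q:8>5 R:5>2 S:10>7 T:8>0)
P2 drop P (Q beats it: B:3>1 C:7>0 D:12>7 E:5>0)
P2 drop R (Q beats it: B:3>1 C:7>5 D:12>5 E:5>3)
P1 drop B (E beats it: Q:8>2 S:10>6 T:8>1)
P2 drop S (Q beats it: C:7>2 D:12>7 E:5>3)
P1→{C,D,E} P2→{Q,T}

Survivors P1:{C,D,E} P2:{Q,T}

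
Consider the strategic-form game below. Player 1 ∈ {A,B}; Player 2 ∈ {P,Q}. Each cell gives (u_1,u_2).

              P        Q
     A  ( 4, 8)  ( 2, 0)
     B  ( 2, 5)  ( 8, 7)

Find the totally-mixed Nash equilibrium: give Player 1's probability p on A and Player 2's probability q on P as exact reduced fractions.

P1 indiff ⇒ q·4+(1-q)·2 = q·2+(1-q)·8 ⇒ q(2) = (1-q)(6) ⇒ q = 3/4
P2 indiff ⇒ p·8+(1-p)·5 = p·0+(1-p)·7 ⇒ p(8) = (1-p)(2) ⇒ p = 1/5

(p,q) = (1/5, 3/4)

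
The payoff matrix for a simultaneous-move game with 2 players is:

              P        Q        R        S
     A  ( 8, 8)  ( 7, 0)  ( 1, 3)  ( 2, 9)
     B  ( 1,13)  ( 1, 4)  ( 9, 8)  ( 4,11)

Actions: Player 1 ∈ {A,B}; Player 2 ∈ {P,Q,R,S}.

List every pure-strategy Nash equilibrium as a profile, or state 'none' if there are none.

(A,P): not NE [P2→S gives 9>8]
(A,Q): not NE [P2→S gives 9>0]
(A,R): not NE [P1→B gives 9>1; P2→S gives 9>3]
(A,S): not NE [P1→B gives 4>2]
(B,P): not NE [P1→A gives 8>1]
(B,Q): not NE [P1→A gives 7>1; P2→P gives 13>4]
(B,R): not NE [P2→P gives 13>8]
(B,S): not NE [P2→P gives 13>11]

No pure NE.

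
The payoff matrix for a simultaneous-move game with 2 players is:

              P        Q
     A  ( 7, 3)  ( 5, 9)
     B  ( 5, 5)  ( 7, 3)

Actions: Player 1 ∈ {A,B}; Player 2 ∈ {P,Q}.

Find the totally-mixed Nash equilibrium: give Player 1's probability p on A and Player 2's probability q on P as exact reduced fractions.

p=1/4, q=1/2

P1 indiff ⇒ q·7+(1-q)·5 = q·5+(1-q)·7 ⇒ q(2) = (1-q)(2) ⇒ q = 1/2
P2 indiff ⇒ p·3+(1-p)·5 = p·9+(1-p)·3 ⇒ p(-6) = (1-p)(-2) ⇒ p = 1/4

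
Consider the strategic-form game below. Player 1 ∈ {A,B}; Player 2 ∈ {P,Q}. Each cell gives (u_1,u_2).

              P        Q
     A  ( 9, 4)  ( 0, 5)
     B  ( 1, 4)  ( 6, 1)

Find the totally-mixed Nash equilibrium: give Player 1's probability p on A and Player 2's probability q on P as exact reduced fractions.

p=3/4, q=3/7

P1 indiff ⇒ q·9+(1-q)·0 = q·1+(1-q)·6 ⇒ q(8) = (1-q)(6) ⇒ q = 3/7
P2 indiff ⇒ p·4+(1-p)·4 = p·5+(1-p)·1 ⇒ p(-1) = (1-p)(-3) ⇒ p = 3/4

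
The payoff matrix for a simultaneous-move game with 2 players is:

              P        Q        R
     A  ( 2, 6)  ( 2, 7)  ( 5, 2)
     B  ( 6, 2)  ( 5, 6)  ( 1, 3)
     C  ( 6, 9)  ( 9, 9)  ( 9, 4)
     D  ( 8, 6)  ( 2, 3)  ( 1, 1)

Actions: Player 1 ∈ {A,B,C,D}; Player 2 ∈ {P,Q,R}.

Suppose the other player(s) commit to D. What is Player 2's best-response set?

u_2(P vs D) = 6
u_2(Q vs D) = 3
u_2(R vs D) = 1
max payoff 6 at {P}

BR_2 = {P}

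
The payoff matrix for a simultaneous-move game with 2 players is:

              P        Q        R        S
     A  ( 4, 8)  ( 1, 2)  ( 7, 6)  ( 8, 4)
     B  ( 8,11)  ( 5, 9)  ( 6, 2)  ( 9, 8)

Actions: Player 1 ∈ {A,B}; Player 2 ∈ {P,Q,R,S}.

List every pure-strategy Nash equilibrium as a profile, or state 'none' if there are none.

(A,P): not NE [P1→B gives 8>4]
(A,Q): not NE [P1→B gives 5>1; P2→P gives 8>2]
(A,R): not NE [P2→P gives 8>6]
(A,S): not NE [P1→B gives 9>8; P2→P gives 8>4]
(B,P): NE
(B,Q): not NE [P2→P gives 11>9]
(B,R): not NE [P1→A gives 7>6; P2→P gives 11>2]
(B,S): not NE [P2→P gives 11>8]

Nash profiles: (B,P)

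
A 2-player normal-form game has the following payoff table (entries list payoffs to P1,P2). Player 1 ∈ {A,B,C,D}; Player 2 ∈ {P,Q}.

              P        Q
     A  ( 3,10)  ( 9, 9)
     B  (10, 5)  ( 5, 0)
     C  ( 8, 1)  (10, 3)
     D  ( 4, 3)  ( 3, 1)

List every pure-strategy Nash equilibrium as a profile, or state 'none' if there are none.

(A,P): not NE [P1→B gives 10>3]
(A,Q): not NE [P1→C gives 10>9; P2→P gives 10>9]
(B,P): NE
(B,Q): not NE [P1→C gives 10>5; P2→P gives 5>0]
(C,P): not NE [P1→B gives 10>8; P2→Q gives 3>1]
(C,Q): NE
(D,P): not NE [P1→B gives 10>4]
(D,Q): not NE [P1→C gives 10>3; P2→P gives 3>1]

Nash profiles: (B,P), (C,Q)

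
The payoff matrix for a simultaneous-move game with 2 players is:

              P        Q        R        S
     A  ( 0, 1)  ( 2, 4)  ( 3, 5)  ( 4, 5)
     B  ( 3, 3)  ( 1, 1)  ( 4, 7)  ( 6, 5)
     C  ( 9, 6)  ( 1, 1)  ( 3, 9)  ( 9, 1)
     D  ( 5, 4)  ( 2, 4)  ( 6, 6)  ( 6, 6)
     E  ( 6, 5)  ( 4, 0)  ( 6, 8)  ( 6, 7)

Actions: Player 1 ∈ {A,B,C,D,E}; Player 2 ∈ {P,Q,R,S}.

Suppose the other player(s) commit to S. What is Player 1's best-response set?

argmax u_1 = {C}

u_1(A vs S) = 4
u_1(B vs S) = 6
u_1(C vs S) = 9
u_1(D vs S) = 6
u_1(E vs S) = 6
max payoff 9 at {C}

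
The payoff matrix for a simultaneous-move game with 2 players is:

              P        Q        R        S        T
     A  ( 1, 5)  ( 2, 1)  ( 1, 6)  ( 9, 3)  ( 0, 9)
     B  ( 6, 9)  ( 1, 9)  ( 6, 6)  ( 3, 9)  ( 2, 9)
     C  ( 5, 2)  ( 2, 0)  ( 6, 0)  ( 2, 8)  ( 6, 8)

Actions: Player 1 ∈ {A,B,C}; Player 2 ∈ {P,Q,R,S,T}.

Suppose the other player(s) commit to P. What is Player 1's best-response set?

BR_1 = {B}

u_1(A vs P) = 1
u_1(B vs P) = 6
u_1(C vs P) = 5
max payoff 6 at {B}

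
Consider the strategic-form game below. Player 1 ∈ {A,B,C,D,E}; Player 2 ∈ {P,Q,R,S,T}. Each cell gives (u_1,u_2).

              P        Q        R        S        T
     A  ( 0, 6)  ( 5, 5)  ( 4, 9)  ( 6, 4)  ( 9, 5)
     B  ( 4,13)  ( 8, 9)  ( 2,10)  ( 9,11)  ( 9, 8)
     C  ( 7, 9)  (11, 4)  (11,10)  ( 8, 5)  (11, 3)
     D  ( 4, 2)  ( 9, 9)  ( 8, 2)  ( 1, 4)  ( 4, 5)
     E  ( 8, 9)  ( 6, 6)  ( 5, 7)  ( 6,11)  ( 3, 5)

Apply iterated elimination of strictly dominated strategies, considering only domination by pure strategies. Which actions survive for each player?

P1 drop A (C beats it: P:7>0 Q:11>5 R:11>4 S:8>6 T:11>9)
P1 drop D (C beats it: P:7>4 Q:11>9 R:11>8 S:8>1 T:11>4)
P2 drop Q (P beats it: B:13>9 C:9>4 E:9>6)
P2 drop T (P beats it: B:13>8 C:9>3 E:9>5)
P1→{B,C,E} P2→{P,R,S}

Survivors P1:{B,C,E} P2:{P,R,S}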